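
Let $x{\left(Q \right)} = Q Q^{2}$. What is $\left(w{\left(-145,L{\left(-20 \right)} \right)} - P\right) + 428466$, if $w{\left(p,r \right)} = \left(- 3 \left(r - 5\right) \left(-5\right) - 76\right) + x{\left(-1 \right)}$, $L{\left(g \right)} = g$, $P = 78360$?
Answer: $349654$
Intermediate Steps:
$x{\left(Q \right)} = Q^{3}$
$w{\left(p,r \right)} = -152 + 15 r$ ($w{\left(p,r \right)} = \left(- 3 \left(r - 5\right) \left(-5\right) - 76\right) + \left(-1\right)^{3} = \left(- 3 \left(-5 + r\right) \left(-5\right) - 76\right) - 1 = \left(\left(15 - 3 r\right) \left(-5\right) - 76\right) - 1 = \left(\left(-75 + 15 r\right) - 76\right) - 1 = \left(-151 + 15 r\right) - 1 = -152 + 15 r$)
$\left(w{\left(-145,L{\left(-20 \right)} \right)} - P\right) + 428466 = \left(\left(-152 + 15 \left(-20\right)\right) - 78360\right) + 428466 = \left(\left(-152 - 300\right) - 78360\right) + 428466 = \left(-452 - 78360\right) + 428466 = -78812 + 428466 = 349654$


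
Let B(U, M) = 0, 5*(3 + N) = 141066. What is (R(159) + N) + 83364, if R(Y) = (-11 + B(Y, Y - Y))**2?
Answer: 558476/5 ≈ 1.1170e+5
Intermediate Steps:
N = 141051/5 (N = -3 + (1/5)*141066 = -3 + 141066/5 = 141051/5 ≈ 28210.)
R(Y) = 121 (R(Y) = (-11 + 0)**2 = (-11)**2 = 121)
(R(159) + N) + 83364 = (121 + 141051/5) + 83364 = 141656/5 + 83364 = 558476/5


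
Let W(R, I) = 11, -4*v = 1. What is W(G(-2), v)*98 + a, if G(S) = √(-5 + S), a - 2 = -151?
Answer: 929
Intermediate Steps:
a = -149 (a = 2 - 151 = -149)
v = -¼ (v = -¼*1 = -¼ ≈ -0.25000)
W(G(-2), v)*98 + a = 11*98 - 149 = 1078 - 149 = 929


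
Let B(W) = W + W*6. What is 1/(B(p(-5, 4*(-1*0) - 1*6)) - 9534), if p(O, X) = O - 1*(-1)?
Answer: -1/9562 ≈ -0.00010458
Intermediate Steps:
p(O, X) = 1 + O (p(O, X) = O + 1 = 1 + O)
B(W) = 7*W (B(W) = W + 6*W = 7*W)
1/(B(p(-5, 4*(-1*0) - 1*6)) - 9534) = 1/(7*(1 - 5) - 9534) = 1/(7*(-4) - 9534) = 1/(-28 - 9534) = 1/(-9562) = -1/9562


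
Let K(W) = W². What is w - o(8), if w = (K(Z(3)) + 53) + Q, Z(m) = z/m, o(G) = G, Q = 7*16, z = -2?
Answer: 1417/9 ≈ 157.44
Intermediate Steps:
Q = 112
Z(m) = -2/m
w = 1489/9 (w = ((-2/3)² + 53) + 112 = ((-2*⅓)² + 53) + 112 = ((-⅔)² + 53) + 112 = (4/9 + 53) + 112 = 481/9 + 112 = 1489/9 ≈ 165.44)
w - o(8) = 1489/9 - 1*8 = 1489/9 - 8 = 1417/9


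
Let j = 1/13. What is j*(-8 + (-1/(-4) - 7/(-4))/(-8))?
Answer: -33/52 ≈ -0.63461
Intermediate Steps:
j = 1/13 ≈ 0.076923
j*(-8 + (-1/(-4) - 7/(-4))/(-8)) = (-8 + (-1/(-4) - 7/(-4))/(-8))/13 = (-8 + (-1*(-¼) - 7*(-¼))*(-⅛))/13 = (-8 + (¼ + 7/4)*(-⅛))/13 = (-8 + 2*(-⅛))/13 = (-8 - ¼)/13 = (1/13)*(-33/4) = -33/52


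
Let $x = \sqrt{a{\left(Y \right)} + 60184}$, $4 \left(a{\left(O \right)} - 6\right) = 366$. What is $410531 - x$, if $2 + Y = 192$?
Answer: $410531 - \frac{\sqrt{241126}}{2} \approx 4.1029 \cdot 10^{5}$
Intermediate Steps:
$Y = 190$ ($Y = -2 + 192 = 190$)
$a{\left(O \right)} = \frac{195}{2}$ ($a{\left(O \right)} = 6 + \frac{1}{4} \cdot 366 = 6 + \frac{183}{2} = \frac{195}{2}$)
$x = \frac{\sqrt{241126}}{2}$ ($x = \sqrt{\frac{195}{2} + 60184} = \sqrt{\frac{120563}{2}} = \frac{\sqrt{241126}}{2} \approx 245.52$)
$410531 - x = 410531 - \frac{\sqrt{241126}}{2}$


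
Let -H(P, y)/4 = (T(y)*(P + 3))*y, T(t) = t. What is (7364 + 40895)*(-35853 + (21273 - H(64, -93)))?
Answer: 111157464168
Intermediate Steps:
H(P, y) = -4*y²*(3 + P) (H(P, y) = -4*y*(P + 3)*y = -4*y*(3 + P)*y = -4*y²*(3 + P))
(7364 + 40895)*(-35853 + (21273 - H(64, -93))) = (7364 + 40895)*(-35853 + (21273 - 4*(-93)²*(-3 - 1*64))) = 48259*(-35853 + (21273 - 4*8649*(-3 - 64))) = 48259*(-35853 + (21273 - 4*8649*(-67))) = 48259*(-35853 + (21273 - 1*(-2317932))) = 48259*(-35853 + (21273 + 2317932)) = 48259*(-35853 + 2339205) = 48259*2303352 = 111157464168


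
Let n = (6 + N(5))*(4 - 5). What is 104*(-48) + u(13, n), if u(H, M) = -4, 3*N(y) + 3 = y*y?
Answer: -4996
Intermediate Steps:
N(y) = -1 + y**2/3 (N(y) = -1 + (y*y)/3 = -1 + y**2/3)
n = -40/3 (n = (6 + (-1 + (1/3)*5**2))*(4 - 5) = (6 + (-1 + (1/3)*25))*(-1) = (6 + (-1 + 25/3))*(-1) = (6 + 22/3)*(-1) = (40/3)*(-1) = -40/3 ≈ -13.333)
104*(-48) + u(13, n) = 104*(-48) - 4 = -4992 - 4 = -4996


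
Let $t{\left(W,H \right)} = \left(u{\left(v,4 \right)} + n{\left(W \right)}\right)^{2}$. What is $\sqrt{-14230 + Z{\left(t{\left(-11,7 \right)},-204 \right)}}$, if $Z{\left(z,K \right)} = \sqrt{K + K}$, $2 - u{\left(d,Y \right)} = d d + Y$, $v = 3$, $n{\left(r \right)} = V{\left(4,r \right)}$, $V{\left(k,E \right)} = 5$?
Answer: $\sqrt{-14230 + 2 i \sqrt{102}} \approx 0.0847 + 119.29 i$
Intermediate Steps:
$n{\left(r \right)} = 5$
$u{\left(d,Y \right)} = 2 - Y - d^{2}$ ($u{\left(d,Y \right)} = 2 - \left(d d + Y\right) = 2 - \left(d^{2} + Y\right) = 2 - \left(Y + d^{2}\right) = 2 - Y - d^{2}$)
$t{\left(W,H \right)} = 36$ ($t{\left(W,H \right)} = \left(\left(2 - 4 - 3^{2}\right) + 5\right)^{2} = \left(\left(2 - 4 - 9\right) + 5\right)^{2} = \left(-11 + 5\right)^{2} = \left(-6\right)^{2} = 36$)
$Z{\left(z,K \right)} = \sqrt{2} \sqrt{K}$ ($Z{\left(z,K \right)} = \sqrt{2 K} = \sqrt{2} \sqrt{K}$)
$\sqrt{-14230 + Z{\left(t{\left(-11,7 \right)},-204 \right)}} = \sqrt{-14230 + \sqrt{2} \sqrt{-204}} = \sqrt{-14230 + \sqrt{2} \cdot 2 i \sqrt{51}} = \sqrt{-14230 + 2 i \sqrt{102}}$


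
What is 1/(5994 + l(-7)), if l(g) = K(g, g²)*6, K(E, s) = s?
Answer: 1/6288 ≈ 0.00015903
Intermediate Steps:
l(g) = 6*g² (l(g) = g²*6 = 6*g²)
1/(5994 + l(-7)) = 1/(5994 + 6*(-7)²) = 1/(5994 + 6*49) = 1/(5994 + 294) = 1/6288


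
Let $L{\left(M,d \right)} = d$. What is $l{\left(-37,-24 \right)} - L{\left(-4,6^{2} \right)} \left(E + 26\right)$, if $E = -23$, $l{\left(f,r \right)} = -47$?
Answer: $-155$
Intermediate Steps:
$l{\left(-37,-24 \right)} - L{\left(-4,6^{2} \right)} \left(E + 26\right) = -47 - 6^{2} \left(-23 + 26\right) = -47 - 36 \cdot 3 = -47 - 108 = -155$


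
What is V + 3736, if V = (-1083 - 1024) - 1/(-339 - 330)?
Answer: 1089802/669 ≈ 1629.0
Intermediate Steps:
V = -1409582/669 (V = -2107 - 1/(-669) = -2107 - 1*(-1/669) = -2107 + 1/669 = -1409582/669 ≈ -2107.0)
V + 3736 = -1409582/669 + 3736 = 1089802/669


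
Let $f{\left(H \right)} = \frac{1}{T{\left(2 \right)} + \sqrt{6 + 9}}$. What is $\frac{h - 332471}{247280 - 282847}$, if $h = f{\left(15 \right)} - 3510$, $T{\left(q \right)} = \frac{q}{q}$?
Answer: $\frac{4703735}{497938} - \frac{\sqrt{15}}{497938} \approx 9.4464$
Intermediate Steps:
$T{\left(q \right)} = 1$
$f{\left(H \right)} = \frac{1}{1 + \sqrt{15}}$ ($f{\left(H \right)} = \frac{1}{1 + \sqrt{6 + 9}} = \frac{1}{1 + \sqrt{15}}$)
$h = - \frac{49141}{14} + \frac{\sqrt{15}}{14}$ ($h = \left(- \frac{1}{14} + \frac{\sqrt{15}}{14}\right) - 3510 = - \frac{49141}{14} + \frac{\sqrt{15}}{14} \approx -3509.8$)
$\frac{h - 332471}{247280 - 282847} = \frac{\left(- \frac{49141}{14} + \frac{\sqrt{15}}{14}\right) - 332471}{247280 - 282847} = \frac{- \frac{4703735}{14} + \frac{\sqrt{15}}{14}}{-35567} = \left(- \frac{4703735}{14} + \frac{\sqrt{15}}{14}\right) \left(- \frac{1}{35567}\right) = \frac{4703735}{497938} - \frac{\sqrt{15}}{497938}$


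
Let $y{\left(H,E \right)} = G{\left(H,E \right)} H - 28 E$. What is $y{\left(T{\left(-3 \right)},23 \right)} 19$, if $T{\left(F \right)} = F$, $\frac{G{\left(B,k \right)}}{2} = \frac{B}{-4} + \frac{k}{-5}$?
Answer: $- \frac{117971}{10} \approx -11797.0$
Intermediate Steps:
$G{\left(B,k \right)} = - \frac{2 k}{5} - \frac{B}{2}$ ($G{\left(B,k \right)} = 2 \left(\frac{B}{-4} + \frac{k}{-5}\right) = 2 \left(B \left(- \frac{1}{4}\right) + k \left(- \frac{1}{5}\right)\right) = 2 \left(- \frac{B}{4} - \frac{k}{5}\right) = - \frac{2 k}{5} - \frac{B}{2}$)
$y{\left(H,E \right)} = - 28 E + H \left(- \frac{2 E}{5} - \frac{H}{2}\right)$ ($y{\left(H,E \right)} = \left(- \frac{2 E}{5} - \frac{H}{2}\right) H - 28 E = H \left(- \frac{2 E}{5} - \frac{H}{2}\right) - 28 E = - 28 E + H \left(- \frac{2 E}{5} - \frac{H}{2}\right)$)
$y{\left(T{\left(-3 \right)},23 \right)} 19 = \left(\left(-28\right) 23 - - \frac{3 \left(4 \cdot 23 + 5 \left(-3\right)\right)}{10}\right) 19 = \left(-644 - - \frac{3 \left(92 - 15\right)}{10}\right) 19 = \left(-644 - \left(- \frac{3}{10}\right) 77\right) 19 = \left(-644 + \frac{231}{10}\right) 19 = \left(- \frac{6209}{10}\right) 19 = - \frac{117971}{10}$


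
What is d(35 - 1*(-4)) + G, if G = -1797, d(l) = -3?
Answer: -1800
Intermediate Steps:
d(35 - 1*(-4)) + G = -3 - 1797 = -1800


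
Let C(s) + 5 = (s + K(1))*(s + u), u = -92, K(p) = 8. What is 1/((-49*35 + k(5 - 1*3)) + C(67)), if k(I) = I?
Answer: -1/3593 ≈ -0.00027832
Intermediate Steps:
C(s) = -5 + (-92 + s)*(8 + s) (C(s) = -5 + (s + 8)*(s - 92) = -5 + (8 + s)*(-92 + s) = -5 + (-92 + s)*(8 + s))
1/((-49*35 + k(5 - 1*3)) + C(67)) = 1/((-49*35 + (5 - 1*3)) + (-741 + 67**2 - 84*67)) = 1/((-1715 + (5 - 3)) + (-741 + 4489 - 5628)) = 1/((-1715 + 2) - 1880) = 1/(-1713 - 1880) = 1/(-3593) = -1/3593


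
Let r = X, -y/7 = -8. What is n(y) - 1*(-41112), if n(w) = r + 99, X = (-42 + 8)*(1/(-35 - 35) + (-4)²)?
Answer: 1423362/35 ≈ 40668.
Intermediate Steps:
y = 56 (y = -7*(-8) = 56)
X = -19023/35 (X = -34*(1/(-70) + 16) = -34*(-1/70 + 16) = -34*1119/70 = -19023/35 ≈ -543.51)
r = -19023/35 ≈ -543.51
n(w) = -15558/35 (n(w) = -19023/35 + 99 = -15558/35)
n(y) - 1*(-41112) = -15558/35 - 1*(-41112) = -15558/35 + 41112 = 1423362/35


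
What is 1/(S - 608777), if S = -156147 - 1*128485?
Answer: -1/893409 ≈ -1.1193e-6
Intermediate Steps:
S = -284632 (S = -156147 - 128485 = -284632)
1/(S - 608777) = 1/(-284632 - 608777) = 1/(-893409) = -1/893409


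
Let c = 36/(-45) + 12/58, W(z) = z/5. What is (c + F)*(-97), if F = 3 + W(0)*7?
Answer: -33853/145 ≈ -233.47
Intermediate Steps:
W(z) = z/5 (W(z) = z*(⅕) = z/5)
c = -86/145 (c = 36*(-1/45) + 12*(1/58) = -⅘ + 6/29 = -86/145 ≈ -0.59310)
F = 3 (F = 3 + ((⅕)*0)*7 = 3 + 0*7 = 3 + 0 = 3)
(c + F)*(-97) = (-86/145 + 3)*(-97) = (349/145)*(-97) = -33853/145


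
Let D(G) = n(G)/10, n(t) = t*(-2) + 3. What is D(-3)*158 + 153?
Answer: 1476/5 ≈ 295.20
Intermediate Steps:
n(t) = 3 - 2*t (n(t) = -2*t + 3 = 3 - 2*t)
D(G) = 3/10 - G/5 (D(G) = (3 - 2*G)/10 = (3 - 2*G)*(1/10) = 3/10 - G/5)
D(-3)*158 + 153 = (3/10 - 1/5*(-3))*158 + 153 = (3/10 + 3/5)*158 + 153 = (9/10)*158 + 153 = 711/5 + 153 = 1476/5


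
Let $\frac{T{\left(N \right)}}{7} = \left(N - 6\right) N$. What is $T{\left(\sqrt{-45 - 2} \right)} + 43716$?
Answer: $43387 - 42 i \sqrt{47} \approx 43387.0 - 287.94 i$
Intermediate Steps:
$T{\left(N \right)} = 7 N \left(-6 + N\right)$ ($T{\left(N \right)} = 7 \left(N - 6\right) N = 7 \left(-6 + N\right) N = 7 N \left(-6 + N\right)$)
$T{\left(\sqrt{-45 - 2} \right)} + 43716 = 7 \sqrt{-45 - 2} \left(-6 + \sqrt{-45 - 2}\right) + 43716 = 7 \sqrt{-47} \left(-6 + \sqrt{-47}\right) + 43716 = 7 i \sqrt{47} \left(-6 + i \sqrt{47}\right) + 43716 = 43716 + 7 i \sqrt{47} \left(-6 + i \sqrt{47}\right)$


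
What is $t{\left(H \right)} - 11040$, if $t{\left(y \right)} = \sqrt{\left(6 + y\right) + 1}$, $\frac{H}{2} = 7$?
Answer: $-11040 + \sqrt{21} \approx -11035.0$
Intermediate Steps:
$H = 14$ ($H = 2 \cdot 7 = 14$)
$t{\left(y \right)} = \sqrt{7 + y}$
$t{\left(H \right)} - 11040 = \sqrt{7 + 14} - 11040 = \sqrt{21} - 11040 = -11040 + \sqrt{21}$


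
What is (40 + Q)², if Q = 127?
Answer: 27889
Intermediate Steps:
(40 + Q)² = (40 + 127)² = 167² = 27889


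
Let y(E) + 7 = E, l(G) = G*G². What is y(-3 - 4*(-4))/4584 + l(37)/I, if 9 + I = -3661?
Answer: -19347611/1401940 ≈ -13.801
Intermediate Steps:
I = -3670 (I = -9 - 3661 = -3670)
l(G) = G³
y(E) = -7 + E
y(-3 - 4*(-4))/4584 + l(37)/I = (-7 + (-3 - 4*(-4)))/4584 + 37³/(-3670) = (-7 + (-3 + 16))*(1/4584) + 50653*(-1/3670) = (-7 + 13)*(1/4584) - 50653/3670 = 6*(1/4584) - 50653/3670 = 1/764 - 50653/3670 = -19347611/1401940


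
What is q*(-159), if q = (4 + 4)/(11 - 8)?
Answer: -424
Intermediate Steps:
q = 8/3 ≈ 2.6667
q*(-159) = (8/3)*(-159) = -424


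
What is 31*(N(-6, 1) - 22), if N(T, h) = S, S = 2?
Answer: -620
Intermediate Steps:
N(T, h) = 2
31*(N(-6, 1) - 22) = 31*(2 - 22) = 31*(-20) = -620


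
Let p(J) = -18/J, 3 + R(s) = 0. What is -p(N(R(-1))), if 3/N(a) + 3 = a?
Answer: -36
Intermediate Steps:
R(s) = -3 (R(s) = -3 + 0 = -3)
N(a) = 3/(-3 + a)
-p(N(R(-1))) = -(-18)/(3/(-3 - 3)) = -(-18)/(3/(-6)) = -(-18)/(3*(-⅙)) = -(-18)/(-½) = -(-18)*(-2) = -1*36 = -36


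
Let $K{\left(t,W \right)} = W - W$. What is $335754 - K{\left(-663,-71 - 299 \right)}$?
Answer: $335754$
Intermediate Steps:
$K{\left(t,W \right)} = 0$
$335754 - K{\left(-663,-71 - 299 \right)} = 335754 - 0 = 335754 + 0 = 335754$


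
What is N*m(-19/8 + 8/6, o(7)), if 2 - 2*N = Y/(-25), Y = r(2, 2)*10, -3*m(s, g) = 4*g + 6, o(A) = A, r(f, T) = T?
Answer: -238/15 ≈ -15.867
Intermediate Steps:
m(s, g) = -2 - 4*g/3 (m(s, g) = -(4*g + 6)/3 = -(6 + 4*g)/3 = -2 - 4*g/3)
Y = 20 (Y = 2*10 = 20)
N = 7/5 (N = 1 - 10/(-25) = 1 - 10*(-1)/25 = 1 - ½*(-⅘) = 1 + ⅖ = 7/5 ≈ 1.4000)
N*m(-19/8 + 8/6, o(7)) = 7*(-2 - 4/3*7)/5 = 7*(-2 - 28/3)/5 = (7/5)*(-34/3) = -238/15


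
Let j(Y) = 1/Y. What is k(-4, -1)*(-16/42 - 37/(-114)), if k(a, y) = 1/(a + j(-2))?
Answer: 5/399 ≈ 0.012531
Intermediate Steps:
j(Y) = 1/Y
k(a, y) = 1/(-½ + a) (k(a, y) = 1/(a + 1/(-2)) = 1/(a - ½) = 1/(-½ + a))
k(-4, -1)*(-16/42 - 37/(-114)) = (2/(-1 + 2*(-4)))*(-16/42 - 37/(-114)) = (2/(-1 - 8))*(-16*1/42 - 37*(-1/114)) = (2/(-9))*(-8/21 + 37/114) = (2*(-⅑))*(-15/266) = -2/9*(-15/266) = 5/399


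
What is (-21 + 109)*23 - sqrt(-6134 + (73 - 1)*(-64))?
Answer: 2024 - I*sqrt(10742) ≈ 2024.0 - 103.64*I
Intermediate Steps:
(-21 + 109)*23 - sqrt(-6134 + (73 - 1)*(-64)) = 88*23 - sqrt(-6134 + 72*(-64)) = 2024 - sqrt(-6134 - 4608) = 2024 - sqrt(-10742) = 2024 - I*sqrt(10742)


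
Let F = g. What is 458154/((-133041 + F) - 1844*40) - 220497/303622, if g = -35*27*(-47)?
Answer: -87455629815/24651981046 ≈ -3.5476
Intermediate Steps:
g = 44415 (g = -945*(-47) = 44415)
F = 44415
458154/((-133041 + F) - 1844*40) - 220497/303622 = 458154/((-133041 + 44415) - 1844*40) - 220497/303622 = 458154/(-88626 - 73760) - 220497*1/303622 = 458154/(-162386) - 220497/303622 = 458154*(-1/162386) - 220497/303622 = -229077/81193 - 220497/303622 = -87455629815/24651981046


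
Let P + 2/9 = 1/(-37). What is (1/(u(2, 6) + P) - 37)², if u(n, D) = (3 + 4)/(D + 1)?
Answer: 79512889/62500 ≈ 1272.2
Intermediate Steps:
u(n, D) = 7/(1 + D)
P = -83/333 (P = -2/9 + 1/(-37) = -2/9 - 1/37 = -83/333 ≈ -0.24925)
(1/(u(2, 6) + P) - 37)² = (1/(7/(1 + 6) - 83/333) - 37)² = (1/(7/7 - 83/333) - 37)² = (1/(7*(⅐) - 83/333) - 37)² = (1/(1 - 83/333) - 37)² = (1/(250/333) - 37)² = (333/250 - 37)² = (-8917/250)² = 79512889/62500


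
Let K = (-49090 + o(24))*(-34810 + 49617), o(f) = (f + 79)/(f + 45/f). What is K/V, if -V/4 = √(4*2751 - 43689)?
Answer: -75225527221*I*√32685/13531590 ≈ -1.0051e+6*I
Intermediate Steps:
o(f) = (79 + f)/(f + 45/f)
K = -150451054442/207 (K = (-49090 + 24*(79 + 24)/(45 + 24²))*(-34810 + 49617) = (-49090 + 24*103/(45 + 576))*14807 = (-49090 + 24*103/621)*14807 = (-49090 + 24*(1/621)*103)*14807 = (-49090 + 824/207)*14807 = -10160806/207*14807 = -150451054442/207 ≈ -7.2682e+8)
V = -4*I*√32685 (V = -4*√(4*2751 - 43689) = -4*√(11004 - 43689) = -4*I*√32685 ≈ -723.16*I)
K/V = -150451054442*I*√32685/130740/207 = -75225527221*I*√32685/13531590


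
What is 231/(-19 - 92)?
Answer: -77/37 ≈ -2.0811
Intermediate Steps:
231/(-19 - 92) = 231/(-111) = -1/111*231 = -77/37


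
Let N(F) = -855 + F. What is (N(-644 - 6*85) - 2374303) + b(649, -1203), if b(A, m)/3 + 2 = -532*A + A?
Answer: -3410175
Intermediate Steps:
b(A, m) = -6 - 1593*A (b(A, m) = -6 + 3*(-532*A + A) = -6 + 3*(-531*A) = -6 - 1593*A)
(N(-644 - 6*85) - 2374303) + b(649, -1203) = ((-855 + (-644 - 6*85)) - 2374303) + (-6 - 1593*649) = ((-855 + (-644 - 510)) - 2374303) + (-6 - 1033857) = ((-855 - 1154) - 2374303) - 1033863 = (-2009 - 2374303) - 1033863 = -2376312 - 1033863 = -3410175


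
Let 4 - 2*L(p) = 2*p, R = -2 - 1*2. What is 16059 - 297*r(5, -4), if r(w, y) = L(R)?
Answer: 14277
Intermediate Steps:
R = -4 (R = -2 - 2 = -4)
L(p) = 2 - p
r(w, y) = 6 (r(w, y) = 2 - 1*(-4) = 2 + 4 = 6)
16059 - 297*r(5, -4) = 16059 - 297*6 = 16059 - 1782 = 14277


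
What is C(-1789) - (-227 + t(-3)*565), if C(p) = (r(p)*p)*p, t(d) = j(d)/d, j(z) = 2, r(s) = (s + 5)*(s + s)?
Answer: 61288236068387/3 ≈ 2.0429e+13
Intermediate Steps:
r(s) = 2*s*(5 + s) (r(s) = (5 + s)*(2*s) = 2*s*(5 + s))
t(d) = 2/d
C(p) = 2*p³*(5 + p) (C(p) = ((2*p*(5 + p))*p)*p = (2*p²*(5 + p))*p = 2*p³*(5 + p))
C(-1789) - (-227 + t(-3)*565) = 2*(-1789)³*(5 - 1789) - (-227 + (2/(-3))*565) = 2*(-5725732069)*(-1784) - (-227 + (2*(-⅓))*565) = 20429412022192 - (-227 - ⅔*565) = 20429412022192 - (-227 - 1130/3) = 20429412022192 - 1*(-1811/3) = 20429412022192 + 1811/3 = 61288236068387/3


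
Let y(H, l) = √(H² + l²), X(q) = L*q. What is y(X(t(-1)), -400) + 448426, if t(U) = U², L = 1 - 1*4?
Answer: 448426 + √160009 ≈ 4.4883e+5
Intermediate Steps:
L = -3 (L = 1 - 4 = -3)
X(q) = -3*q
y(X(t(-1)), -400) + 448426 = √((-3*(-1)²)² + (-400)²) + 448426 = √((-3*1)² + 160000) + 448426 = √((-3)² + 160000) + 448426 = √(9 + 160000) + 448426 = √160009 + 448426 = 448426 + √160009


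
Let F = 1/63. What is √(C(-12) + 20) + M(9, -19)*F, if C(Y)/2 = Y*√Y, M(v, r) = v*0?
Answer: 2*√(5 - 12*I*√3) ≈ 7.2633 - 5.7232*I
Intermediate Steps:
M(v, r) = 0
C(Y) = 2*Y^(3/2) (C(Y) = 2*(Y*√Y) = 2*Y^(3/2))
F = 1/63 ≈ 0.015873
√(C(-12) + 20) + M(9, -19)*F = √(2*(-12)^(3/2) + 20) + 0*(1/63) = √(2*(-24*I*√3) + 20) + 0 = √(-48*I*√3 + 20) + 0 = √(20 - 48*I*√3) + 0 = √(20 - 48*I*√3)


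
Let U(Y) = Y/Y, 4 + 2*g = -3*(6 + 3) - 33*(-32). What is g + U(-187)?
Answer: 1027/2 ≈ 513.50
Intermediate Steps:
g = 1025/2 (g = -2 + (-3*(6 + 3) - 33*(-32))/2 = -2 + (-3*9 + 1056)/2 = -2 + (-27 + 1056)/2 = -2 + (1/2)*1029 = -2 + 1029/2 = 1025/2 ≈ 512.50)
U(Y) = 1
g + U(-187) = 1025/2 + 1 = 1027/2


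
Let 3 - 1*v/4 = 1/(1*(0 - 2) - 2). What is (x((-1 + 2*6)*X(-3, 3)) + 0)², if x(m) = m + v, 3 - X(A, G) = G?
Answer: 169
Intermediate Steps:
X(A, G) = 3 - G
v = 13 (v = 12 - 4/(1*(0 - 2) - 2) = 12 - 4/(1*(-2) - 2) = 12 - 4/(-2 - 2) = 12 - 4/(-4) = 12 - 4*(-¼) = 12 + 1 = 13)
x(m) = 13 + m (x(m) = m + 13 = 13 + m)
(x((-1 + 2*6)*X(-3, 3)) + 0)² = ((13 + (-1 + 2*6)*(3 - 1*3)) + 0)² = ((13 + (-1 + 12)*(3 - 3)) + 0)² = ((13 + 11*0) + 0)² = ((13 + 0) + 0)² = (13 + 0)² = 13² = 169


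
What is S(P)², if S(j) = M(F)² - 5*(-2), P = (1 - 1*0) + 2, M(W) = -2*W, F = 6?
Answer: 23716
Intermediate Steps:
P = 3 (P = (1 + 0) + 2 = 1 + 2 = 3)
S(j) = 154 (S(j) = (-2*6)² - 5*(-2) = (-12)² + 10 = 144 + 10 = 154)
S(P)² = 154² = 23716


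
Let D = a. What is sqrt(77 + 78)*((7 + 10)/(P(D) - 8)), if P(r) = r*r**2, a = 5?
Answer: 17*sqrt(155)/117 ≈ 1.8090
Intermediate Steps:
D = 5
P(r) = r**3
sqrt(77 + 78)*((7 + 10)/(P(D) - 8)) = sqrt(77 + 78)*((7 + 10)/(5**3 - 8)) = sqrt(155)*(17/(125 - 8)) = sqrt(155)*(17/117) = 17*sqrt(155)/117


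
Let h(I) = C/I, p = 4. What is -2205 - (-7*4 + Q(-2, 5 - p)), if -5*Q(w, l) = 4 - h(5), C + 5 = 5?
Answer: -10881/5 ≈ -2176.2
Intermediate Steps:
C = 0 (C = -5 + 5 = 0)
h(I) = 0 (h(I) = 0/I = 0)
Q(w, l) = -⅘ (Q(w, l) = -(4 - 1*0)/5 = -(4 + 0)/5 = -⅕*4 = -⅘)
-2205 - (-7*4 + Q(-2, 5 - p)) = -2205 - (-7*4 - ⅘) = -2205 - (-28 - ⅘) = -2205 - 1*(-144/5) = -2205 + 144/5 = -10881/5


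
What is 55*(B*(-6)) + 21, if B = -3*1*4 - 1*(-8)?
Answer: 1341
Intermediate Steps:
B = -4 (B = -3*4 + 8 = -12 + 8 = -4)
55*(B*(-6)) + 21 = 55*(-4*(-6)) + 21 = 55*24 + 21 = 1320 + 21 = 1341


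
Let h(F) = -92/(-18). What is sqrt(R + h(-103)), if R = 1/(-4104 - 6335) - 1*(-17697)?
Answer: 2*sqrt(4340356210762)/31317 ≈ 133.05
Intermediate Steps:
h(F) = 46/9 (h(F) = -92*(-1/18) = 46/9)
R = 184738982/10439 (R = 1/(-10439) + 17697 = -1/10439 + 17697 = 184738982/10439 ≈ 17697.)
sqrt(R + h(-103)) = sqrt(184738982/10439 + 46/9) = sqrt(1663131032/93951) = 2*sqrt(4340356210762)/31317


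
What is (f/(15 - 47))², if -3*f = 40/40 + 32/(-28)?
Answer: 1/451584 ≈ 2.2144e-6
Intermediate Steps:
f = 1/21 (f = -(40/40 + 32/(-28))/3 = -(40*(1/40) + 32*(-1/28))/3 = -(1 - 8/7)/3 = -⅓*(-⅐) = 1/21 ≈ 0.047619)
(f/(15 - 47))² = (1/(21*(15 - 47)))² = ((1/21)/(-32))² = ((1/21)*(-1/32))² = (-1/672)² = 1/451584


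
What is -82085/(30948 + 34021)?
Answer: -82085/64969 ≈ -1.2634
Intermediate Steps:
-82085/(30948 + 34021) = -82085/64969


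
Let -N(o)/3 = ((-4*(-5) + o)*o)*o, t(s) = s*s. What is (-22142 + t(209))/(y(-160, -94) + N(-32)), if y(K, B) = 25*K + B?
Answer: 21539/32770 ≈ 0.65728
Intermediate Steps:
t(s) = s²
N(o) = -3*o²*(20 + o) (N(o) = -3*(-4*(-5) + o)*o*o = -3*(20 + o)*o*o = -3*o*(20 + o)*o = -3*o²*(20 + o))
y(K, B) = B + 25*K
(-22142 + t(209))/(y(-160, -94) + N(-32)) = (-22142 + 209²)/((-94 + 25*(-160)) + 3*(-32)²*(-20 - 1*(-32))) = (-22142 + 43681)/((-94 - 4000) + 3*1024*(-20 + 32)) = 21539/(-4094 + 3*1024*12) = 21539/(-4094 + 36864) = 21539/32770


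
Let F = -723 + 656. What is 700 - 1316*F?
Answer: 88872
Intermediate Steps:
F = -67
700 - 1316*F = 700 - 1316*(-67) = 700 + 88172 = 88872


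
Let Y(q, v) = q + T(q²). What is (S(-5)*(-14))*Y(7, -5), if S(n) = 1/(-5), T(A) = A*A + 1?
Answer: 33726/5 ≈ 6745.2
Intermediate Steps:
T(A) = 1 + A² (T(A) = A² + 1 = 1 + A²)
Y(q, v) = 1 + q + q⁴ (Y(q, v) = q + (1 + (q²)²) = q + (1 + q⁴) = 1 + q + q⁴)
S(n) = -⅕
(S(-5)*(-14))*Y(7, -5) = (-⅕*(-14))*(1 + 7 + 7⁴) = 14*(1 + 7 + 2401)/5 = (14/5)*2409 = 33726/5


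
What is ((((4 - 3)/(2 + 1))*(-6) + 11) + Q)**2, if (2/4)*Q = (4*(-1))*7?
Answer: 2209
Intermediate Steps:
Q = -56 (Q = 2*((4*(-1))*7) = 2*(-4*7) = 2*(-28) = -56)
((((4 - 3)/(2 + 1))*(-6) + 11) + Q)**2 = ((((4 - 3)/(2 + 1))*(-6) + 11) - 56)**2 = (((1/3)*(-6) + 11) - 56)**2 = ((-2 + 11) - 56)**2 = (9 - 56)**2 = (-47)**2 = 2209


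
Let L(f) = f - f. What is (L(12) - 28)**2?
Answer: 784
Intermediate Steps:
L(f) = 0
(L(12) - 28)**2 = (0 - 28)**2 = (-28)**2 = 784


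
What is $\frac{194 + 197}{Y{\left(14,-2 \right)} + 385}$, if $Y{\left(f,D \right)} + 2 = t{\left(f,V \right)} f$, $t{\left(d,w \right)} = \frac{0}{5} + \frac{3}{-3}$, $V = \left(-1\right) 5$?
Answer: $\frac{391}{369} \approx 1.0596$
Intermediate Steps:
$V = -5$
$t{\left(d,w \right)} = -1$ ($t{\left(d,w \right)} = 0 \cdot \frac{1}{5} + 3 \left(- \frac{1}{3}\right) = 0 - 1 = -1$)
$Y{\left(f,D \right)} = -2 - f$
$\frac{194 + 197}{Y{\left(14,-2 \right)} + 385} = \frac{194 + 197}{\left(-2 - 14\right) + 385} = \frac{391}{\left(-2 - 14\right) + 385} = \frac{391}{-16 + 385} = \frac{391}{369}$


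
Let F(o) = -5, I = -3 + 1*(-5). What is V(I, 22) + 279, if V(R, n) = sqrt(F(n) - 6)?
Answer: 279 + I*sqrt(11) ≈ 279.0 + 3.3166*I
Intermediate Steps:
I = -8 (I = -3 - 5 = -8)
V(R, n) = I*sqrt(11) (V(R, n) = sqrt(-5 - 6) = sqrt(-11) = I*sqrt(11))
V(I, 22) + 279 = I*sqrt(11) + 279 = 279 + I*sqrt(11)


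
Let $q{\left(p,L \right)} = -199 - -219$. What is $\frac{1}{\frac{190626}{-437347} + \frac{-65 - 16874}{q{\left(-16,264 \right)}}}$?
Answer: $- \frac{8746940}{7412033353} \approx -0.0011801$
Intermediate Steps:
$q{\left(p,L \right)} = 20$ ($q{\left(p,L \right)} = -199 + 219 = 20$)
$\frac{1}{\frac{190626}{-437347} + \frac{-65 - 16874}{q{\left(-16,264 \right)}}} = \frac{1}{\frac{190626}{-437347} + \frac{-65 - 16874}{20}} = \frac{1}{190626 \left(- \frac{1}{437347}\right) + \left(-65 - 16874\right) \frac{1}{20}} = \frac{1}{- \frac{190626}{437347} - \frac{16939}{20}} = \frac{1}{- \frac{7412033353}{8746940}} = - \frac{8746940}{7412033353}$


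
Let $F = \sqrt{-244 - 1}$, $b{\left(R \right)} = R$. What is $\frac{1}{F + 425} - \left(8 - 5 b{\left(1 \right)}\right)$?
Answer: $\frac{7 \left(- 3 \sqrt{5} + 182 i\right)}{- 425 i + 7 \sqrt{5}} \approx -2.9977 - 8.654 \cdot 10^{-5} i$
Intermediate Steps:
$F = 7 i \sqrt{5}$ ($F = \sqrt{-245} = 7 i \sqrt{5} \approx 15.652 i$)
$\frac{1}{F + 425} - \left(8 - 5 b{\left(1 \right)}\right) = \frac{1}{7 i \sqrt{5} + 425} - \left(8 - 5\right) = \frac{1}{425 + 7 i \sqrt{5}} - \left(8 - 5\right) = \frac{1}{425 + 7 i \sqrt{5}} - 3 = -3 + \frac{1}{425 + 7 i \sqrt{5}}$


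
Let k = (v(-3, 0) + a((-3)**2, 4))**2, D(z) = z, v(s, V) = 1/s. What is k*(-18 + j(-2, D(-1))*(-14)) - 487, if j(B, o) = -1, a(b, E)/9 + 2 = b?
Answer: -145759/9 ≈ -16195.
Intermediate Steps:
v(s, V) = 1/s
a(b, E) = -18 + 9*b
k = 35344/9 (k = (1/(-3) + (-18 + 9*(-3)**2))**2 = (-1/3 + (-18 + 9*9))**2 = (-1/3 + (-18 + 81))**2 = (-1/3 + 63)**2 = (188/3)**2 = 35344/9 ≈ 3927.1)
k*(-18 + j(-2, D(-1))*(-14)) - 487 = 35344*(-18 - 1*(-14))/9 - 487 = 35344*(-18 + 14)/9 - 487 = (35344/9)*(-4) - 487 = -141376/9 - 487 = -145759/9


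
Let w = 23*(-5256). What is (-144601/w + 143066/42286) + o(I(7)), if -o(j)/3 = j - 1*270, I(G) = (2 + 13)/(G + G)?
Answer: 631155490603/777893256 ≈ 811.37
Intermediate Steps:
w = -120888
I(G) = 15/(2*G) (I(G) = 15/((2*G)) = 15*(1/(2*G)) = 15/(2*G))
o(j) = 810 - 3*j (o(j) = -3*(j - 1*270) = -3*(j - 270) = -3*(-270 + j) = 810 - 3*j)
(-144601/w + 143066/42286) + o(I(7)) = (-144601/(-120888) + 143066/42286) + (810 - 45/(2*7)) = (-144601*(-1/120888) + 143066*(1/42286)) + (810 - 45/(2*7)) = (6287/5256 + 71533/21143) + (810 - 3*15/14) = 508903489/111127608 + (810 - 45/14) = 508903489/111127608 + 11295/14 = 631155490603/777893256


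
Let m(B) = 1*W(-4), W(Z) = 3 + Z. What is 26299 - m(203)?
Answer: 26300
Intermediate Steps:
m(B) = -1 (m(B) = 1*(3 - 4) = 1*(-1) = -1)
26299 - m(203) = 26299 - 1*(-1) = 26299 + 1 = 26300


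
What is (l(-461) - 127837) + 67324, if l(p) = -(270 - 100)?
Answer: -60683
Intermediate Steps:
l(p) = -170 (l(p) = -1*170 = -170)
(l(-461) - 127837) + 67324 = (-170 - 127837) + 67324 = -128007 + 67324 = -60683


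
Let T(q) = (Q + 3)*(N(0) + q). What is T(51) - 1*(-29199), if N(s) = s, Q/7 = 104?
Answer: 66480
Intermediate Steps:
Q = 728 (Q = 7*104 = 728)
T(q) = 731*q (T(q) = (728 + 3)*(0 + q) = 731*q)
T(51) - 1*(-29199) = 731*51 - 1*(-29199) = 37281 + 29199 = 66480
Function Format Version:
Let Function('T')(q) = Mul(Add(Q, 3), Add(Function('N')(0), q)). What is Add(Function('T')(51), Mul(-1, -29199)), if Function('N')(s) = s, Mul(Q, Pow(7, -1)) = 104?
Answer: 66480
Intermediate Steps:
Q = 728 (Q = Mul(7, 104) = 728)
Function('T')(q) = Mul(731, q) (Function('T')(q) = Mul(Add(728, 3), Add(0, q)) = Mul(731, q))
Add(Function('T')(51), Mul(-1, -29199)) = Add(Mul(731, 51), Mul(-1, -29199)) = Add(37281, 29199) = 66480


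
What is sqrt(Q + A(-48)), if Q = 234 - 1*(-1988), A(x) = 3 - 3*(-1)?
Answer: 2*sqrt(557) ≈ 47.202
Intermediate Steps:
A(x) = 6 (A(x) = 3 + 3 = 6)
Q = 2222 (Q = 234 + 1988 = 2222)
sqrt(Q + A(-48)) = sqrt(2222 + 6) = sqrt(2228) = 2*sqrt(557)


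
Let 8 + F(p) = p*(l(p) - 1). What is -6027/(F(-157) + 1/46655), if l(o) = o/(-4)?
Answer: 374919580/374064237 ≈ 1.0023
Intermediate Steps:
l(o) = -o/4 (l(o) = o*(-¼) = -o/4)
F(p) = -8 + p*(-1 - p/4) (F(p) = -8 + p*(-p/4 - 1) = -8 + p*(-1 - p/4))
-6027/(F(-157) + 1/46655) = -6027/((-8 - 1*(-157) - ¼*(-157)²) + 1/46655) = -6027/((-8 + 157 - ¼*24649) + 1/46655) = -6027/((-8 + 157 - 24649/4) + 1/46655) = -6027/(-24053/4 + 1/46655) = -6027/(-1122192711/186620) = -6027*(-186620/1122192711) = 374919580/374064237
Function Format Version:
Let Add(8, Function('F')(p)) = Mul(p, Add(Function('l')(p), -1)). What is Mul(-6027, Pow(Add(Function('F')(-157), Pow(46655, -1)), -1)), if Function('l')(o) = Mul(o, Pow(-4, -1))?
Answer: Rational(374919580, 374064237) ≈ 1.0023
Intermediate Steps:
Function('l')(o) = Mul(Rational(-1, 4), o) (Function('l')(o) = Mul(o, Rational(-1, 4)) = Mul(Rational(-1, 4), o))
Function('F')(p) = Add(-8, Mul(p, Add(-1, Mul(Rational(-1, 4), p)))) (Function('F')(p) = Add(-8, Mul(p, Add(Mul(Rational(-1, 4), p), -1))) = Add(-8, Mul(p, Add(-1, Mul(Rational(-1, 4), p)))))
Mul(-6027, Pow(Add(Function('F')(-157), Pow(46655, -1)), -1)) = Mul(-6027, Pow(Add(Add(-8, Mul(-1, -157), Mul(Rational(-1, 4), Pow(-157, 2))), Pow(46655, -1)), -1)) = Mul(-6027, Pow(Add(Add(-8, 157, Mul(Rational(-1, 4), 24649)), Rational(1, 46655)), -1)) = Mul(-6027, Pow(Add(Add(-8, 157, Rational(-24649, 4)), Rational(1, 46655)), -1)) = Mul(-6027, Pow(Add(Rational(-24053, 4), Rational(1, 46655)), -1)) = Mul(-6027, Pow(Rational(-1122192711, 186620), -1)) = Mul(-6027, Rational(-186620, 1122192711)) = Rational(374919580, 374064237)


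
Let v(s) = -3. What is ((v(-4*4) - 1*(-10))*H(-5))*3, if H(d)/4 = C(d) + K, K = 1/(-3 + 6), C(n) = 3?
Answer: 280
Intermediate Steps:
K = ⅓ (K = 1/3 = ⅓ ≈ 0.33333)
H(d) = 40/3 (H(d) = 4*(3 + ⅓) = 4*(10/3) = 40/3)
((v(-4*4) - 1*(-10))*H(-5))*3 = ((-3 - 1*(-10))*(40/3))*3 = ((-3 + 10)*(40/3))*3 = (7*(40/3))*3 = (280/3)*3 = 280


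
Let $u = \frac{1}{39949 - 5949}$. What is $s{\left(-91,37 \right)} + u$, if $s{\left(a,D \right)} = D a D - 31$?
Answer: $- \frac{4236739999}{34000} \approx -1.2461 \cdot 10^{5}$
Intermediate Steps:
$s{\left(a,D \right)} = -31 + a D^{2}$ ($s{\left(a,D \right)} = a D^{2} - 31 = -31 + a D^{2}$)
$u = \frac{1}{34000} \approx 2.9412 \cdot 10^{-5}$
$s{\left(-91,37 \right)} + u = \left(-31 - 91 \cdot 37^{2}\right) + \frac{1}{34000} = \left(-31 - 124579\right) + \frac{1}{34000} = -124610 + \frac{1}{34000} = - \frac{4236739999}{34000}$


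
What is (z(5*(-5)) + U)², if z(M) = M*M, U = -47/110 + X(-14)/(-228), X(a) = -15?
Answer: 6817263558121/17472400 ≈ 3.9017e+5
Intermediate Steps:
U = -1511/4180 (U = -47/110 - 15/(-228) = -47*1/110 - 15*(-1/228) = -47/110 + 5/76 = -1511/4180 ≈ -0.36148)
z(M) = M²
(z(5*(-5)) + U)² = ((5*(-5))² - 1511/4180)² = ((-25)² - 1511/4180)² = (625 - 1511/4180)² = (2610989/4180)² = 6817263558121/17472400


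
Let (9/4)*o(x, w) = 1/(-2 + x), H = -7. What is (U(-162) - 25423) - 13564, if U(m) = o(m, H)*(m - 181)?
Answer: -14385860/369 ≈ -38986.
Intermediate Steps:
o(x, w) = 4/(9*(-2 + x))
U(m) = 4*(-181 + m)/(9*(-2 + m)) (U(m) = (4/(9*(-2 + m)))*(m - 181) = (4/(9*(-2 + m)))*(-181 + m) = 4*(-181 + m)/(9*(-2 + m)))
(U(-162) - 25423) - 13564 = (4*(-181 - 162)/(9*(-2 - 162)) - 25423) - 13564 = ((4/9)*(-343)/(-164) - 25423) - 13564 = ((4/9)*(-1/164)*(-343) - 25423) - 13564 = (343/369 - 25423) - 13564 = -9380744/369 - 13564 = -14385860/369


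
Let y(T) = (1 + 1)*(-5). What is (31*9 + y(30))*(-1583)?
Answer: -425827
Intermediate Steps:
y(T) = -10 (y(T) = 2*(-5) = -10)
(31*9 + y(30))*(-1583) = (31*9 - 10)*(-1583) = (279 - 10)*(-1583) = 269*(-1583) = -425827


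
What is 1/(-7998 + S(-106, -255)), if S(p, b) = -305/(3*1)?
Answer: -3/24299 ≈ -0.00012346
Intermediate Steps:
S(p, b) = -305/3
1/(-7998 + S(-106, -255)) = 1/(-7998 - 305/3) = 1/(-24299/3) = -3/24299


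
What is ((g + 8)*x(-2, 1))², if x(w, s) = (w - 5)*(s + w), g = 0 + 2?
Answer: 4900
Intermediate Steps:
g = 2
x(w, s) = (-5 + w)*(s + w)
((g + 8)*x(-2, 1))² = ((2 + 8)*((-2)² - 5*1 - 5*(-2) + 1*(-2)))² = (10*(4 - 5 + 10 - 2))² = (10*7)² = 70² = 4900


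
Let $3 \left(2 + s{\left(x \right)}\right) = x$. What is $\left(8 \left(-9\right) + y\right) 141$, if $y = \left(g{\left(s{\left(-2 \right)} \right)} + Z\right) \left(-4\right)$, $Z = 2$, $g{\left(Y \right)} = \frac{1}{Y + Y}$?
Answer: $- \frac{44697}{4} \approx -11174.0$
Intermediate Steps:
$s{\left(x \right)} = -2 + \frac{x}{3}$
$g{\left(Y \right)} = \frac{1}{2 Y}$
$y = - \frac{29}{4}$ ($y = \left(\frac{1}{2 \left(-2 + \frac{1}{3} \left(-2\right)\right)} + 2\right) \left(-4\right) = \left(\frac{1}{2 \left(-2 - \frac{2}{3}\right)} + 2\right) \left(-4\right) = \left(\frac{1}{2 \left(- \frac{8}{3}\right)} + 2\right) \left(-4\right) = \left(\frac{1}{2} \left(- \frac{3}{8}\right) + 2\right) \left(-4\right) = \left(- \frac{3}{16} + 2\right) \left(-4\right) = \frac{29}{16} \left(-4\right) = - \frac{29}{4} \approx -7.25$)
$\left(8 \left(-9\right) + y\right) 141 = \left(8 \left(-9\right) - \frac{29}{4}\right) 141 = \left(-72 - \frac{29}{4}\right) 141 = \left(- \frac{317}{4}\right) 141 = - \frac{44697}{4}$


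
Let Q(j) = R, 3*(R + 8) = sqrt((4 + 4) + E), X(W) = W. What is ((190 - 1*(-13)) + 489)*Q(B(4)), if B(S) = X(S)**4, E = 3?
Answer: -5536 + 692*sqrt(11)/3 ≈ -4771.0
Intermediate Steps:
R = -8 + sqrt(11)/3 (R = -8 + sqrt((4 + 4) + 3)/3 = -8 + sqrt(8 + 3)/3 = -8 + sqrt(11)/3 ≈ -6.8945)
B(S) = S**4
Q(j) = -8 + sqrt(11)/3
((190 - 1*(-13)) + 489)*Q(B(4)) = ((190 - 1*(-13)) + 489)*(-8 + sqrt(11)/3) = ((190 + 13) + 489)*(-8 + sqrt(11)/3) = (203 + 489)*(-8 + sqrt(11)/3) = 692*(-8 + sqrt(11)/3) = -5536 + 692*sqrt(11)/3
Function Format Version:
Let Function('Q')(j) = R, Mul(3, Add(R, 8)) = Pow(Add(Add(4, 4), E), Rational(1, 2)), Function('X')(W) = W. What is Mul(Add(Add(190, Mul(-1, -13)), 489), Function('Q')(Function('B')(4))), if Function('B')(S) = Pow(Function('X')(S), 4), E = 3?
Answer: Add(-5536, Mul(Rational(692, 3), Pow(11, Rational(1, 2)))) ≈ -4771.0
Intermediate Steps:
R = Add(-8, Mul(Rational(1, 3), Pow(11, Rational(1, 2)))) (R = Add(-8, Mul(Rational(1, 3), Pow(Add(Add(4, 4), 3), Rational(1, 2)))) = Add(-8, Mul(Rational(1, 3), Pow(Add(8, 3), Rational(1, 2)))) = Add(-8, Mul(Rational(1, 3), Pow(11, Rational(1, 2)))) ≈ -6.8945)
Function('B')(S) = Pow(S, 4)
Function('Q')(j) = Add(-8, Mul(Rational(1, 3), Pow(11, Rational(1, 2))))
Mul(Add(Add(190, Mul(-1, -13)), 489), Function('Q')(Function('B')(4))) = Mul(Add(Add(190, Mul(-1, -13)), 489), Add(-8, Mul(Rational(1, 3), Pow(11, Rational(1, 2))))) = Mul(Add(Add(190, 13), 489), Add(-8, Mul(Rational(1, 3), Pow(11, Rational(1, 2))))) = Mul(Add(203, 489), Add(-8, Mul(Rational(1, 3), Pow(11, Rational(1, 2))))) = Mul(692, Add(-8, Mul(Rational(1, 3), Pow(11, Rational(1, 2))))) = Add(-5536, Mul(Rational(692, 3), Pow(11, Rational(1, 2))))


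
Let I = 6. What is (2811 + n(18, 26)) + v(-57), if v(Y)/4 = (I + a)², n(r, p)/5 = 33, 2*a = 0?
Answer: 3120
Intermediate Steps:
a = 0 (a = (½)*0 = 0)
n(r, p) = 165 (n(r, p) = 5*33 = 165)
v(Y) = 144 (v(Y) = 4*(6 + 0)² = 4*6² = 4*36 = 144)
(2811 + n(18, 26)) + v(-57) = (2811 + 165) + 144 = 2976 + 144 = 3120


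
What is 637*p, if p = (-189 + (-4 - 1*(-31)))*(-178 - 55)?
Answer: 24044202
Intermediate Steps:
p = 37746 (p = (-189 + (-4 + 31))*(-233) = (-189 + 27)*(-233) = -162*(-233) = 37746)
637*p = 637*37746 = 24044202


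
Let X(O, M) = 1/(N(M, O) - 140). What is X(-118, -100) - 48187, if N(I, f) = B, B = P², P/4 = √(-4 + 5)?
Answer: -5975189/124 ≈ -48187.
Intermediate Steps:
P = 4 (P = 4*√(-4 + 5) = 4*√1 = 4*1 = 4)
B = 16 (B = 4² = 16)
N(I, f) = 16
X(O, M) = -1/124 (X(O, M) = 1/(16 - 140) = 1/(-124) = -1/124)
X(-118, -100) - 48187 = -1/124 - 48187 = -5975189/124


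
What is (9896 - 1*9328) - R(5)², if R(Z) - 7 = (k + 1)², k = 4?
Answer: -456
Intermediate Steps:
R(Z) = 32 (R(Z) = 7 + (4 + 1)² = 7 + 5² = 7 + 25 = 32)
(9896 - 1*9328) - R(5)² = (9896 - 1*9328) - 1*32² = (9896 - 9328) - 1*1024 = 568 - 1024 = -456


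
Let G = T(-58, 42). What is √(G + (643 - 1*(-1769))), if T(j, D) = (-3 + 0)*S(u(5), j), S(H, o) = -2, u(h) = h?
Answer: √2418 ≈ 49.173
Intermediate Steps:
T(j, D) = 6 (T(j, D) = (-3 + 0)*(-2) = -3*(-2) = 6)
G = 6
√(G + (643 - 1*(-1769))) = √(6 + (643 - 1*(-1769))) = √(6 + (643 + 1769)) = √(6 + 2412) = √2418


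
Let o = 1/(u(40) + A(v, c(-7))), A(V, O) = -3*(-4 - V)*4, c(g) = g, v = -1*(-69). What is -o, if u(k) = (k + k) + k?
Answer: -1/996 ≈ -0.0010040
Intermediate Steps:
v = 69
u(k) = 3*k (u(k) = 2*k + k = 3*k)
A(V, O) = 48 + 12*V (A(V, O) = (12 + 3*V)*4 = 48 + 12*V)
o = 1/996 (o = 1/(3*40 + (48 + 12*69)) = 1/(120 + (48 + 828)) = 1/(120 + 876) = 1/996 ≈ 0.0010040)
-o = -1*1/996 = -1/996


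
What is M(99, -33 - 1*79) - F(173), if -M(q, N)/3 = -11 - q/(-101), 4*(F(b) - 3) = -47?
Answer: 15679/404 ≈ 38.809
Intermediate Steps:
F(b) = -35/4 (F(b) = 3 + (¼)*(-47) = 3 - 47/4 = -35/4)
M(q, N) = 33 - 3*q/101 (M(q, N) = -3*(-11 - q/(-101)) = -3*(-11 - q*(-1)/101) = -3*(-11 - (-1)*q/101) = -3*(-11 + q/101) = 33 - 3*q/101)
M(99, -33 - 1*79) - F(173) = (33 - 3/101*99) - 1*(-35/4) = (33 - 297/101) + 35/4 = 3036/101 + 35/4 = 15679/404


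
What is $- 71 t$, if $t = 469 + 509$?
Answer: $-69438$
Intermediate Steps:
$t = 978$
$- 71 t = \left(-71\right) 978 = -69438$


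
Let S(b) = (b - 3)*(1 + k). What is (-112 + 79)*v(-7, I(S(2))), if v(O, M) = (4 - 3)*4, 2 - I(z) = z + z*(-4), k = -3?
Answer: -132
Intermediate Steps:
S(b) = 6 - 2*b (S(b) = (b - 3)*(1 - 3) = (-3 + b)*(-2) = 6 - 2*b)
I(z) = 2 + 3*z (I(z) = 2 - (z + z*(-4)) = 2 - (z - 4*z) = 2 - (-3)*z = 2 + 3*z)
v(O, M) = 4 (v(O, M) = 1*4 = 4)
(-112 + 79)*v(-7, I(S(2))) = (-112 + 79)*4 = -33*4 = -132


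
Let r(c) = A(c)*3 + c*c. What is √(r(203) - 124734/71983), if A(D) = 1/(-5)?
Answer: 4*√333616407216415/359915 ≈ 202.99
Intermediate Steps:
A(D) = -⅕
r(c) = -⅗ + c² (r(c) = -⅕*3 + c*c = -⅗ + c²)
√(r(203) - 124734/71983) = √((-⅗ + 203²) - 124734/71983) = √((-⅗ + 41209) - 124734*1/71983) = √(206042/5 - 124734/71983) = √(14830897616/359915) = 4*√333616407216415/359915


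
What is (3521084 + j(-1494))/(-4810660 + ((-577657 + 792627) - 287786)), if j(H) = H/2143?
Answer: -3772840759/5232644534 ≈ -0.72102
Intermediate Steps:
j(H) = H/2143 (j(H) = H*(1/2143) = H/2143)
(3521084 + j(-1494))/(-4810660 + ((-577657 + 792627) - 287786)) = (3521084 + (1/2143)*(-1494))/(-4810660 + ((-577657 + 792627) - 287786)) = (3521084 - 1494/2143)/(-4810660 + (214970 - 287786)) = 7545681518/(2143*(-4810660 - 72816)) = (7545681518/2143)/(-4883476) = (7545681518/2143)*(-1/4883476) = -3772840759/5232644534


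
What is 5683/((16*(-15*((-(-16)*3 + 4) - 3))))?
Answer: -5683/11760 ≈ -0.48325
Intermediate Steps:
5683/((16*(-15*((-(-16)*3 + 4) - 3)))) = 5683/((16*(-15*((-4*(-12) + 4) - 3)))) = 5683/((16*(-15*((48 + 4) - 3)))) = 5683/((16*(-15*(52 - 3)))) = 5683/((16*(-15*49))) = 5683/((16*(-735))) = 5683/(-11760) = 5683*(-1/11760) = -5683/11760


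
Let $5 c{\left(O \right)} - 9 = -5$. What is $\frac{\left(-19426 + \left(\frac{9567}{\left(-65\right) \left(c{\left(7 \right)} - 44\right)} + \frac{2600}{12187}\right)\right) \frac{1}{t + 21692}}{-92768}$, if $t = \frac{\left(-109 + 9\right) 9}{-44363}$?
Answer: $\frac{3276232773160369}{339445853502311442432} \approx 9.6517 \cdot 10^{-6}$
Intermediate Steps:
$c{\left(O \right)} = \frac{4}{5}$ ($c{\left(O \right)} = \frac{9}{5} + \frac{1}{5} \left(-5\right) = \frac{9}{5} - 1 = \frac{4}{5}$)
$t = \frac{900}{44363}$ ($t = \left(-100\right) 9 \left(- \frac{1}{44363}\right) = \left(-900\right) \left(- \frac{1}{44363}\right) = \frac{900}{44363} \approx 0.020287$)
$\frac{\left(-19426 + \left(\frac{9567}{\left(-65\right) \left(c{\left(7 \right)} - 44\right)} + \frac{2600}{12187}\right)\right) \frac{1}{t + 21692}}{-92768} = \frac{\left(-19426 + \left(\frac{9567}{\left(-65\right) \left(\frac{4}{5} - 44\right)} + \frac{2600}{12187}\right)\right) \frac{1}{\frac{900}{44363} + 21692}}{-92768} = \frac{-19426 + \left(\frac{9567}{\left(-65\right) \left(- \frac{216}{5}\right)} + 2600 \cdot \frac{1}{12187}\right)}{\frac{962323096}{44363}} \left(- \frac{1}{92768}\right) = \left(-19426 + \left(\frac{9567}{2808} + \frac{2600}{12187}\right)\right) \frac{44363}{962323096} \left(- \frac{1}{92768}\right) = \left(-19426 + \left(9567 \cdot \frac{1}{2808} + \frac{2600}{12187}\right)\right) \frac{44363}{962323096} \left(- \frac{1}{92768}\right) = \left(-19426 + \left(\frac{1063}{312} + \frac{2600}{12187}\right)\right) \frac{44363}{962323096} \left(- \frac{1}{92768}\right) = \left(-19426 + \frac{13765981}{3802344}\right) \frac{44363}{962323096} \left(- \frac{1}{92768}\right) = \left(- \frac{73850568563}{3802344}\right) \frac{44363}{962323096} \left(- \frac{1}{92768}\right) = \left(- \frac{3276232773160369}{3659083450137024}\right) \left(- \frac{1}{92768}\right) = \frac{3276232773160369}{339445853502311442432}$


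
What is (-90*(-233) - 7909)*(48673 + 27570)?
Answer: 995809823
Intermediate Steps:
(-90*(-233) - 7909)*(48673 + 27570) = (20970 - 7909)*76243 = 13061*76243 = 995809823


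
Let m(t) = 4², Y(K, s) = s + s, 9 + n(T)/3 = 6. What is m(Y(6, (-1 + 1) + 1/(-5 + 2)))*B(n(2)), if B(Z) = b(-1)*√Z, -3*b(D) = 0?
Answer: 0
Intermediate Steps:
b(D) = 0 (b(D) = -⅓*0 = 0)
n(T) = -9 (n(T) = -27 + 3*6 = -27 + 18 = -9)
Y(K, s) = 2*s
B(Z) = 0 (B(Z) = 0*√Z = 0)
m(t) = 16
m(Y(6, (-1 + 1) + 1/(-5 + 2)))*B(n(2)) = 16*0 = 0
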